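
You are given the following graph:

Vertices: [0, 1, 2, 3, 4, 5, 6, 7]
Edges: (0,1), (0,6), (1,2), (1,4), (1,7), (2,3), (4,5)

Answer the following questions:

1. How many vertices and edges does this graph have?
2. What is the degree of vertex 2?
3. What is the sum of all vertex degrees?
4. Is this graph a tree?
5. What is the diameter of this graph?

Count: 8 vertices, 7 edges.
Vertex 2 has neighbors [1, 3], degree = 2.
Handshaking lemma: 2 * 7 = 14.
A graph is a tree iff it is connected and has exactly n-1 edges. This graph is connected (all 8 vertices in one component) and has 8-1 = 7 edges. It is a tree.
Diameter (longest shortest path) = 4.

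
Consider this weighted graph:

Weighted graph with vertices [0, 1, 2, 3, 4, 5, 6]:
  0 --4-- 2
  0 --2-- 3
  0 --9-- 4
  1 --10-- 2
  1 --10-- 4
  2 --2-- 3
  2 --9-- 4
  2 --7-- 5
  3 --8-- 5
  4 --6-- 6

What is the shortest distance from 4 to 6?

Using Dijkstra's algorithm from vertex 4:
Shortest path: 4 -> 6
Total weight: 6 = 6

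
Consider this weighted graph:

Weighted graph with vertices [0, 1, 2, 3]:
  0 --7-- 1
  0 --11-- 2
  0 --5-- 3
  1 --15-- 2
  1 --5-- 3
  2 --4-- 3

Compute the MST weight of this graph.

Applying Kruskal's algorithm (sort edges by weight, add if no cycle):
  Add (2,3) w=4
  Add (0,3) w=5
  Add (1,3) w=5
  Skip (0,1) w=7 (creates cycle)
  Skip (0,2) w=11 (creates cycle)
  Skip (1,2) w=15 (creates cycle)
MST weight = 14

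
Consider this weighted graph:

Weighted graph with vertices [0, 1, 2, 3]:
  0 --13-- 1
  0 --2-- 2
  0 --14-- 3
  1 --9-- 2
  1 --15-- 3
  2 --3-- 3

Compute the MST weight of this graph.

Applying Kruskal's algorithm (sort edges by weight, add if no cycle):
  Add (0,2) w=2
  Add (2,3) w=3
  Add (1,2) w=9
  Skip (0,1) w=13 (creates cycle)
  Skip (0,3) w=14 (creates cycle)
  Skip (1,3) w=15 (creates cycle)
MST weight = 14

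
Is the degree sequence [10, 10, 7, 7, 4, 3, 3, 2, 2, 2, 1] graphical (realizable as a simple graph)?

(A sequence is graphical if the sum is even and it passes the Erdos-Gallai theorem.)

Sum of degrees = 51. Sum is odd, so the sequence is NOT graphical.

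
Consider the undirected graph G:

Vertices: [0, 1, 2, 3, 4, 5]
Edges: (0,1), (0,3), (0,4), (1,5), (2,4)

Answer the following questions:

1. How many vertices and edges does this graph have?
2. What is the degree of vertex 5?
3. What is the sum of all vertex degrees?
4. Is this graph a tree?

Count: 6 vertices, 5 edges.
Vertex 5 has neighbors [1], degree = 1.
Handshaking lemma: 2 * 5 = 10.
A graph is a tree iff it is connected and has exactly n-1 edges. This graph is connected (all 6 vertices in one component) and has 6-1 = 5 edges. It is a tree.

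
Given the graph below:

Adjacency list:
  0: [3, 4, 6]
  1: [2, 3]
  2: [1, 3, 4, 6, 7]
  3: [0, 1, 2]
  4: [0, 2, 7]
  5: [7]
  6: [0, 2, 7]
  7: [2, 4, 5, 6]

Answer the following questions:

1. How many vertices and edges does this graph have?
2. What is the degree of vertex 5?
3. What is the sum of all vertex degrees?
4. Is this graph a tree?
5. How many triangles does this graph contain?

Count: 8 vertices, 12 edges.
Vertex 5 has neighbors [7], degree = 1.
Handshaking lemma: 2 * 12 = 24.
A tree on 8 vertices has 7 edges. This graph has 12 edges (5 extra). Not a tree.
Number of triangles = 3.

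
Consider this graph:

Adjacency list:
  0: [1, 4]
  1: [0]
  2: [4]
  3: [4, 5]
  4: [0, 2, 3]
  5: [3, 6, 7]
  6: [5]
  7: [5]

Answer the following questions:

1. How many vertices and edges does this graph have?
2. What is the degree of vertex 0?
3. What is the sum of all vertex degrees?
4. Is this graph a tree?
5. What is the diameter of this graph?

Count: 8 vertices, 7 edges.
Vertex 0 has neighbors [1, 4], degree = 2.
Handshaking lemma: 2 * 7 = 14.
A graph is a tree iff it is connected and has exactly n-1 edges. This graph is connected (all 8 vertices in one component) and has 8-1 = 7 edges. It is a tree.
Diameter (longest shortest path) = 5.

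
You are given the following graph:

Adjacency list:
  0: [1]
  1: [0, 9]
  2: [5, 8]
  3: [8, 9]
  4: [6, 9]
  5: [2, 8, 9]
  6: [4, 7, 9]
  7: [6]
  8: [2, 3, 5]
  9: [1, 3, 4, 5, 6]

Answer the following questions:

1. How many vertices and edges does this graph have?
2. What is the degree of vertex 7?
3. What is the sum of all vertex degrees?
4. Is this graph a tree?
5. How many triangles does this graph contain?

Count: 10 vertices, 12 edges.
Vertex 7 has neighbors [6], degree = 1.
Handshaking lemma: 2 * 12 = 24.
A tree on 10 vertices has 9 edges. This graph has 12 edges (3 extra). Not a tree.
Number of triangles = 2.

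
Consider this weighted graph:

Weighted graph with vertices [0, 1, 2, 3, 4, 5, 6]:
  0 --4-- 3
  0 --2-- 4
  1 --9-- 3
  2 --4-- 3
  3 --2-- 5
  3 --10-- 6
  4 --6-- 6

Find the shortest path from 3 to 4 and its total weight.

Using Dijkstra's algorithm from vertex 3:
Shortest path: 3 -> 0 -> 4
Total weight: 4 + 2 = 6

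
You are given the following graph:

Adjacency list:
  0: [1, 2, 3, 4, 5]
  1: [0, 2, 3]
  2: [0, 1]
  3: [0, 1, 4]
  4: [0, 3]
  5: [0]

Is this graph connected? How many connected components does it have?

Checking connectivity: the graph has 1 connected component(s).
All vertices are reachable from each other. The graph IS connected.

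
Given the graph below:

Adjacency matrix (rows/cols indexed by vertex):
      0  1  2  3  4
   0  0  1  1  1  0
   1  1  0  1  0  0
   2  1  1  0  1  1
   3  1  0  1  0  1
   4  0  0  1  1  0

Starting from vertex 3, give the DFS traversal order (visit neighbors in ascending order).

DFS from vertex 3 (neighbors processed in ascending order):
Visit order: 3, 0, 1, 2, 4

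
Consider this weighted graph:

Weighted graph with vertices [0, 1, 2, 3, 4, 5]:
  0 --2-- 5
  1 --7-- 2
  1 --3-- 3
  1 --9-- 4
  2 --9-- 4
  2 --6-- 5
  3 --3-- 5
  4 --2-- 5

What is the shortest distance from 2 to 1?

Using Dijkstra's algorithm from vertex 2:
Shortest path: 2 -> 1
Total weight: 7 = 7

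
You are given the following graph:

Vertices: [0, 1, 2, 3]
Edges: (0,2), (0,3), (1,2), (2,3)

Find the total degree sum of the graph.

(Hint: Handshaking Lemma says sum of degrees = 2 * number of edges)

Count edges: 4 edges.
By Handshaking Lemma: sum of degrees = 2 * 4 = 8.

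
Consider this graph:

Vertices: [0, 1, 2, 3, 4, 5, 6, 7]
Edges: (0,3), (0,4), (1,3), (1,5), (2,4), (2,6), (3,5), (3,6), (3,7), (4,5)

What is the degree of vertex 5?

Vertex 5 has neighbors [1, 3, 4], so deg(5) = 3.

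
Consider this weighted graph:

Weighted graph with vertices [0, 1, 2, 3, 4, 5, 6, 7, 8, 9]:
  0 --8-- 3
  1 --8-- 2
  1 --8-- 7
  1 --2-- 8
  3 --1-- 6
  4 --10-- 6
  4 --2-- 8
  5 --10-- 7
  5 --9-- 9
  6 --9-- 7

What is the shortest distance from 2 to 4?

Using Dijkstra's algorithm from vertex 2:
Shortest path: 2 -> 1 -> 8 -> 4
Total weight: 8 + 2 + 2 = 12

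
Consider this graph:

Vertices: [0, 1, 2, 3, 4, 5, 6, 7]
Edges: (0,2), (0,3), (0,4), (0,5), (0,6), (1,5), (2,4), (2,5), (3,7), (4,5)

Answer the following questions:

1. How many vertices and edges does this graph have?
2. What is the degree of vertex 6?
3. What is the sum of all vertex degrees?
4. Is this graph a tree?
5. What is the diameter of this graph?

Count: 8 vertices, 10 edges.
Vertex 6 has neighbors [0], degree = 1.
Handshaking lemma: 2 * 10 = 20.
A tree on 8 vertices has 7 edges. This graph has 10 edges (3 extra). Not a tree.
Diameter (longest shortest path) = 4.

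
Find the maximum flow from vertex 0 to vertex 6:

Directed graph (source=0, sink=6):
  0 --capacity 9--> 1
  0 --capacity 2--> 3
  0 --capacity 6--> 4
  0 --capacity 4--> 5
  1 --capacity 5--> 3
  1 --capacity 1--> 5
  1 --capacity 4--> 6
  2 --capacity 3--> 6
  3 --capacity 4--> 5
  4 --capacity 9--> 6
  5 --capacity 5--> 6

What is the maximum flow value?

Computing max flow:
  Flow on (0->1): 5/9
  Flow on (0->4): 6/6
  Flow on (0->5): 4/4
  Flow on (1->5): 1/1
  Flow on (1->6): 4/4
  Flow on (4->6): 6/9
  Flow on (5->6): 5/5
Maximum flow = 15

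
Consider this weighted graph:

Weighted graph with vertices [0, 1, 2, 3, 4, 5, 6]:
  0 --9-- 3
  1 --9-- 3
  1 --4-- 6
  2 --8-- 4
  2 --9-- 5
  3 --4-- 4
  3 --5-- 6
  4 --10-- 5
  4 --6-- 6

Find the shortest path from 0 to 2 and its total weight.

Using Dijkstra's algorithm from vertex 0:
Shortest path: 0 -> 3 -> 4 -> 2
Total weight: 9 + 4 + 8 = 21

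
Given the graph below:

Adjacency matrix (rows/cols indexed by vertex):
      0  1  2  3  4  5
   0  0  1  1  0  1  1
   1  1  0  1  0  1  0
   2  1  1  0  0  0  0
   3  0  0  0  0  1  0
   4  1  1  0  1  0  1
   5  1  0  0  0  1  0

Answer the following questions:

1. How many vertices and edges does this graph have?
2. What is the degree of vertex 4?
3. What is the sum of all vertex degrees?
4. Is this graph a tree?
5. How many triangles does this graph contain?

Count: 6 vertices, 8 edges.
Vertex 4 has neighbors [0, 1, 3, 5], degree = 4.
Handshaking lemma: 2 * 8 = 16.
A tree on 6 vertices has 5 edges. This graph has 8 edges (3 extra). Not a tree.
Number of triangles = 3.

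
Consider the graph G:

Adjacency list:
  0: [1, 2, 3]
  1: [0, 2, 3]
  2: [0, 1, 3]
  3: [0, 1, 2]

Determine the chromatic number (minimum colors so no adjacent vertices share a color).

The graph has a maximum clique of size 4 (lower bound on chromatic number).
A valid 4-coloring: {0: 0, 1: 1, 2: 2, 3: 3}.
Chromatic number = 4.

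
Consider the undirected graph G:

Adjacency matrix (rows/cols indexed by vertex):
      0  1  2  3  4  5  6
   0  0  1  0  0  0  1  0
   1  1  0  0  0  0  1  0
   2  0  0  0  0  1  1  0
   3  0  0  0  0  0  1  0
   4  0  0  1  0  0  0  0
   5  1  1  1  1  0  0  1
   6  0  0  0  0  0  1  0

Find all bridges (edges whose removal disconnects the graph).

A bridge is an edge whose removal increases the number of connected components.
Bridges found: (2,4), (2,5), (3,5), (5,6)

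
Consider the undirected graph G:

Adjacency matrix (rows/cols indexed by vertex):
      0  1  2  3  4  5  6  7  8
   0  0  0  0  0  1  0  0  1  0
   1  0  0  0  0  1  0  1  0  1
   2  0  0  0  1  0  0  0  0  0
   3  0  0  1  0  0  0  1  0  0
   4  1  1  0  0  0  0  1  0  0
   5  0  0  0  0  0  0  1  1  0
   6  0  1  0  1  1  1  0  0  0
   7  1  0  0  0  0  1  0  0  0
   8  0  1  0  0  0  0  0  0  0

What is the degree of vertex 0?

Vertex 0 has neighbors [4, 7], so deg(0) = 2.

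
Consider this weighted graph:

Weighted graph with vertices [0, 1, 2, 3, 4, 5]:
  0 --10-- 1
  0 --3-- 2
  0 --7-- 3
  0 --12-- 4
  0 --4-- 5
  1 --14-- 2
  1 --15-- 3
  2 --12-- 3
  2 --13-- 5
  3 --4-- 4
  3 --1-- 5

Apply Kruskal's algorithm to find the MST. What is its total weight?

Applying Kruskal's algorithm (sort edges by weight, add if no cycle):
  Add (3,5) w=1
  Add (0,2) w=3
  Add (0,5) w=4
  Add (3,4) w=4
  Skip (0,3) w=7 (creates cycle)
  Add (0,1) w=10
  Skip (0,4) w=12 (creates cycle)
  Skip (2,3) w=12 (creates cycle)
  Skip (2,5) w=13 (creates cycle)
  Skip (1,2) w=14 (creates cycle)
  Skip (1,3) w=15 (creates cycle)
MST weight = 22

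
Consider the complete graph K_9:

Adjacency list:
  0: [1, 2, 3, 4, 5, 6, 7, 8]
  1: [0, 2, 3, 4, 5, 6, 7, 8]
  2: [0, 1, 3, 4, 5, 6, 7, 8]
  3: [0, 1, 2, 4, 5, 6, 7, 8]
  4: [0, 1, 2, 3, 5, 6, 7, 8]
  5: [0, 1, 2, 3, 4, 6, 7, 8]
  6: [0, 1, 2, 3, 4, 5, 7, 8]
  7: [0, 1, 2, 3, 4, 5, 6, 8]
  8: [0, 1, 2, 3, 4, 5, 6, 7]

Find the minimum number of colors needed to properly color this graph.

In K_9, every vertex is adjacent to every other vertex.
Each vertex needs a unique color.
Chromatic number = 9.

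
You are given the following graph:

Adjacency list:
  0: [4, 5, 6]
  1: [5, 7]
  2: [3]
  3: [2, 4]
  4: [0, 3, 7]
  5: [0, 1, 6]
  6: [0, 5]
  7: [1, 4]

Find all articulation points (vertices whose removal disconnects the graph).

An articulation point is a vertex whose removal disconnects the graph.
Articulation points: [3, 4]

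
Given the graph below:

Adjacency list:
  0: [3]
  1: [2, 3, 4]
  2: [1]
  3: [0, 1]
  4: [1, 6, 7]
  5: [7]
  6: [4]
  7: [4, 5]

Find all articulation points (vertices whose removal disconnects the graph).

An articulation point is a vertex whose removal disconnects the graph.
Articulation points: [1, 3, 4, 7]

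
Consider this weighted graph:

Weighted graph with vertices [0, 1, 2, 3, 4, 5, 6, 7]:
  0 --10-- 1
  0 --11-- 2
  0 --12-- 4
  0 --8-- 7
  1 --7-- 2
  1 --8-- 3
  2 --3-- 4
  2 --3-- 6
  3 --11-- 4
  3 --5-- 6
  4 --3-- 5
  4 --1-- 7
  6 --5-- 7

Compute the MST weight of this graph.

Applying Kruskal's algorithm (sort edges by weight, add if no cycle):
  Add (4,7) w=1
  Add (2,6) w=3
  Add (2,4) w=3
  Add (4,5) w=3
  Add (3,6) w=5
  Skip (6,7) w=5 (creates cycle)
  Add (1,2) w=7
  Add (0,7) w=8
  Skip (1,3) w=8 (creates cycle)
  Skip (0,1) w=10 (creates cycle)
  Skip (0,2) w=11 (creates cycle)
  Skip (3,4) w=11 (creates cycle)
  Skip (0,4) w=12 (creates cycle)
MST weight = 30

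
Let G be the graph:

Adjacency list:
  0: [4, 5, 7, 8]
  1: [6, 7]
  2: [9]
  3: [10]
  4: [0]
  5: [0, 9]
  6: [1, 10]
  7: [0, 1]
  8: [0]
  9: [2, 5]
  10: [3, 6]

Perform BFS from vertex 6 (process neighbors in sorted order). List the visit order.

BFS from vertex 6 (neighbors processed in ascending order):
Visit order: 6, 1, 10, 7, 3, 0, 4, 5, 8, 9, 2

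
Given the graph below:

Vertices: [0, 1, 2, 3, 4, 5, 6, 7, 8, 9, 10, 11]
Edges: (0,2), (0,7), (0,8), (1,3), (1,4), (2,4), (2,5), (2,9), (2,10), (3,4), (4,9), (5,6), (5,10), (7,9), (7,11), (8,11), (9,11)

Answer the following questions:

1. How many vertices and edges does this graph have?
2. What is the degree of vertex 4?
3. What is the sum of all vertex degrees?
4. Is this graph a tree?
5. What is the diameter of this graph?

Count: 12 vertices, 17 edges.
Vertex 4 has neighbors [1, 2, 3, 9], degree = 4.
Handshaking lemma: 2 * 17 = 34.
A tree on 12 vertices has 11 edges. This graph has 17 edges (6 extra). Not a tree.
Diameter (longest shortest path) = 4.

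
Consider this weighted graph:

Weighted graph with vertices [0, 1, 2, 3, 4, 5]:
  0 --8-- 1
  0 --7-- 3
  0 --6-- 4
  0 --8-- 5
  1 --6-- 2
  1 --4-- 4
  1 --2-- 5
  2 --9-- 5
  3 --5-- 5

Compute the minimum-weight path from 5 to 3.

Using Dijkstra's algorithm from vertex 5:
Shortest path: 5 -> 3
Total weight: 5 = 5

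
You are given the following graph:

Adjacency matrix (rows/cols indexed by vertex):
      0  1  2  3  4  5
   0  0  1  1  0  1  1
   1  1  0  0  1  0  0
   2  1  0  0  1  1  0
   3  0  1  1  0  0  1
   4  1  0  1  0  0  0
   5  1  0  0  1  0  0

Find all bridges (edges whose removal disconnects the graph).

No bridges found. The graph is 2-edge-connected (no single edge removal disconnects it).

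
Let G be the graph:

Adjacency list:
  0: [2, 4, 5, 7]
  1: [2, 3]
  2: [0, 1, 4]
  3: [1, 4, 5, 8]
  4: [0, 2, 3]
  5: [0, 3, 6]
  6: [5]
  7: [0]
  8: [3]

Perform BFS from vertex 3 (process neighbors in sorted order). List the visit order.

BFS from vertex 3 (neighbors processed in ascending order):
Visit order: 3, 1, 4, 5, 8, 2, 0, 6, 7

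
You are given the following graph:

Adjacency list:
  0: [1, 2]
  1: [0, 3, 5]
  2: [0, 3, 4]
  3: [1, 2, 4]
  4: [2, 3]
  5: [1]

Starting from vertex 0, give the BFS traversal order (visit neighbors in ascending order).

BFS from vertex 0 (neighbors processed in ascending order):
Visit order: 0, 1, 2, 3, 5, 4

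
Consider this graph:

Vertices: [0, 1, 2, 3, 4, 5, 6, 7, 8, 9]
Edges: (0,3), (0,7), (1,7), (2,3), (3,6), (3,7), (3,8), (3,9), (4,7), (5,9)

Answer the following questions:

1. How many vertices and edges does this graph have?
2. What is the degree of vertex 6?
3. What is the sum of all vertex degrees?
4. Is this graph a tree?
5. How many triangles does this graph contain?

Count: 10 vertices, 10 edges.
Vertex 6 has neighbors [3], degree = 1.
Handshaking lemma: 2 * 10 = 20.
A tree on 10 vertices has 9 edges. This graph has 10 edges (1 extra). Not a tree.
Number of triangles = 1.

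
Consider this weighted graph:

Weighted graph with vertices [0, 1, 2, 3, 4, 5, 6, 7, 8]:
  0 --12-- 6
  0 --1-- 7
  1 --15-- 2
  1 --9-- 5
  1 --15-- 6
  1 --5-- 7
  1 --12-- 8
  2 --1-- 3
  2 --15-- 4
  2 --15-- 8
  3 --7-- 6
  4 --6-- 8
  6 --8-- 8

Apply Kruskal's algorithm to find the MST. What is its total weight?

Applying Kruskal's algorithm (sort edges by weight, add if no cycle):
  Add (0,7) w=1
  Add (2,3) w=1
  Add (1,7) w=5
  Add (4,8) w=6
  Add (3,6) w=7
  Add (6,8) w=8
  Add (1,5) w=9
  Add (0,6) w=12
  Skip (1,8) w=12 (creates cycle)
  Skip (1,6) w=15 (creates cycle)
  Skip (1,2) w=15 (creates cycle)
  Skip (2,8) w=15 (creates cycle)
  Skip (2,4) w=15 (creates cycle)
MST weight = 49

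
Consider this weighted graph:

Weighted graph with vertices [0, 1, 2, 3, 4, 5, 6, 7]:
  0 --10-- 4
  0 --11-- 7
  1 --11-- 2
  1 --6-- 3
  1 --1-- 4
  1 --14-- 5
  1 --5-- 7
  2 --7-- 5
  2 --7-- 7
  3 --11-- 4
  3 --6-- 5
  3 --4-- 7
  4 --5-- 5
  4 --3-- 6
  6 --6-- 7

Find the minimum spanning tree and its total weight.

Applying Kruskal's algorithm (sort edges by weight, add if no cycle):
  Add (1,4) w=1
  Add (4,6) w=3
  Add (3,7) w=4
  Add (1,7) w=5
  Add (4,5) w=5
  Skip (1,3) w=6 (creates cycle)
  Skip (3,5) w=6 (creates cycle)
  Skip (6,7) w=6 (creates cycle)
  Add (2,7) w=7
  Skip (2,5) w=7 (creates cycle)
  Add (0,4) w=10
  Skip (0,7) w=11 (creates cycle)
  Skip (1,2) w=11 (creates cycle)
  Skip (3,4) w=11 (creates cycle)
  Skip (1,5) w=14 (creates cycle)
MST weight = 35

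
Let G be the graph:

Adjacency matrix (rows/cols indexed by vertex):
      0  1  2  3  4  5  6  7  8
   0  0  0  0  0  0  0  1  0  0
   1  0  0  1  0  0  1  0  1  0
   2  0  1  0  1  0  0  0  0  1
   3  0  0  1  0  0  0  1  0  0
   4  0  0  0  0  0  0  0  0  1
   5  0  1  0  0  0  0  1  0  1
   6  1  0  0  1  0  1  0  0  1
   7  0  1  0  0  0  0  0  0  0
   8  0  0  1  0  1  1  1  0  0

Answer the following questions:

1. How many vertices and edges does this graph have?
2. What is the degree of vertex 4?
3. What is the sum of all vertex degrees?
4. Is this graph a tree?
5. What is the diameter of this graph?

Count: 9 vertices, 11 edges.
Vertex 4 has neighbors [8], degree = 1.
Handshaking lemma: 2 * 11 = 22.
A tree on 9 vertices has 8 edges. This graph has 11 edges (3 extra). Not a tree.
Diameter (longest shortest path) = 4.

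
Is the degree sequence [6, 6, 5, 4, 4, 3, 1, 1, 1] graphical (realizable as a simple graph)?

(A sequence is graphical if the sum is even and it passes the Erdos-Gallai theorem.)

Sum of degrees = 31. Sum is odd, so the sequence is NOT graphical.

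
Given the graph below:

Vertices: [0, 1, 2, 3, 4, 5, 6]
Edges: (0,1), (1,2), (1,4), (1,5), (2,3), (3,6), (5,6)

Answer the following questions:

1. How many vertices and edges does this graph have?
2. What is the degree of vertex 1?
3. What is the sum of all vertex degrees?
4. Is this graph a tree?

Count: 7 vertices, 7 edges.
Vertex 1 has neighbors [0, 2, 4, 5], degree = 4.
Handshaking lemma: 2 * 7 = 14.
A tree on 7 vertices has 6 edges. This graph has 7 edges (1 extra). Not a tree.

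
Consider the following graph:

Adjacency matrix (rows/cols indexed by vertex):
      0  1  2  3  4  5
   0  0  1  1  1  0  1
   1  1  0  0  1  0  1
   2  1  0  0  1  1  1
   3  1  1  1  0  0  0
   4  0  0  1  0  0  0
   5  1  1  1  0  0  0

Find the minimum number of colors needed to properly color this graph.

The graph has a maximum clique of size 3 (lower bound on chromatic number).
A valid 3-coloring: {0: 0, 1: 1, 2: 1, 3: 2, 4: 0, 5: 2}.
Chromatic number = 3.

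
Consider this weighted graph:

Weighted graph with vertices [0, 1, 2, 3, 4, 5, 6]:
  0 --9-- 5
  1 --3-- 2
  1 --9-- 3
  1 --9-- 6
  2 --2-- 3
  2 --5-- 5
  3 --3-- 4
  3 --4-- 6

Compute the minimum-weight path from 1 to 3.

Using Dijkstra's algorithm from vertex 1:
Shortest path: 1 -> 2 -> 3
Total weight: 3 + 2 = 5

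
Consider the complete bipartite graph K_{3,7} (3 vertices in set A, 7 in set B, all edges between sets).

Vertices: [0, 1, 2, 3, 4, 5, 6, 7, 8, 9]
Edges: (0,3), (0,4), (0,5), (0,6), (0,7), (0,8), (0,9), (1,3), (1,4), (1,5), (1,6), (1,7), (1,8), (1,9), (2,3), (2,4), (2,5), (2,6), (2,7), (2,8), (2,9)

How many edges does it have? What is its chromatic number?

K_{3,7} has 3 * 7 = 21 edges.
Bipartite graphs have chromatic number 2 (color each partition differently).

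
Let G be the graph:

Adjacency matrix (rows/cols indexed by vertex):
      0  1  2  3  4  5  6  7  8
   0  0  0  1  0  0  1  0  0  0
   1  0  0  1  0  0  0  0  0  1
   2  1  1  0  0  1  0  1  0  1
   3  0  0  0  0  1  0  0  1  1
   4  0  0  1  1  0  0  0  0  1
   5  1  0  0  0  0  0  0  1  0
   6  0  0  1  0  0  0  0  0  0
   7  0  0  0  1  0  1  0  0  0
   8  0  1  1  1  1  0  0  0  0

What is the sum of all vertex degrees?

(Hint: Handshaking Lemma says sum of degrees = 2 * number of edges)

Count edges: 12 edges.
By Handshaking Lemma: sum of degrees = 2 * 12 = 24.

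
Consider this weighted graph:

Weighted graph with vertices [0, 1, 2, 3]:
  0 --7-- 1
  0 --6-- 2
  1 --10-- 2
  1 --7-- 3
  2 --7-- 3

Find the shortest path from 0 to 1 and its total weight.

Using Dijkstra's algorithm from vertex 0:
Shortest path: 0 -> 1
Total weight: 7 = 7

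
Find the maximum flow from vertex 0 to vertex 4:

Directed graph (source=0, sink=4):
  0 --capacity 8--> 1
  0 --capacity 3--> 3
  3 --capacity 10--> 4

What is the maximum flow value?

Computing max flow:
  Flow on (0->3): 3/3
  Flow on (3->4): 3/10
Maximum flow = 3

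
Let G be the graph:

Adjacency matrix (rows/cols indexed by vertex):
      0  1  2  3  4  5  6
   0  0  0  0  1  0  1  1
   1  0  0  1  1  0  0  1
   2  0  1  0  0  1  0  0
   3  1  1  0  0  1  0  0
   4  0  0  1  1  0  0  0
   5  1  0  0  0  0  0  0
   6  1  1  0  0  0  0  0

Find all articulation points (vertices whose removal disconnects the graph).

An articulation point is a vertex whose removal disconnects the graph.
Articulation points: [0]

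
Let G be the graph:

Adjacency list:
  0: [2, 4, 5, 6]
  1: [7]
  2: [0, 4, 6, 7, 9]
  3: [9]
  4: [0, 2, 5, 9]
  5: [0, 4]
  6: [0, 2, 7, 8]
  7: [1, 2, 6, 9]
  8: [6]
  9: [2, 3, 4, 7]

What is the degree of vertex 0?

Vertex 0 has neighbors [2, 4, 5, 6], so deg(0) = 4.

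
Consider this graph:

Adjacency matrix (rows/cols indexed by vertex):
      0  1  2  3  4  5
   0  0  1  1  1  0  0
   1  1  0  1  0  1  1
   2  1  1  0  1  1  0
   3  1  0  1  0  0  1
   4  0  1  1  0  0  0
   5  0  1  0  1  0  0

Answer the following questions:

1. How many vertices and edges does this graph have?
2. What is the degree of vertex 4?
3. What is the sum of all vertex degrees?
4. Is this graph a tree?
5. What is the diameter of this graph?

Count: 6 vertices, 9 edges.
Vertex 4 has neighbors [1, 2], degree = 2.
Handshaking lemma: 2 * 9 = 18.
A tree on 6 vertices has 5 edges. This graph has 9 edges (4 extra). Not a tree.
Diameter (longest shortest path) = 2.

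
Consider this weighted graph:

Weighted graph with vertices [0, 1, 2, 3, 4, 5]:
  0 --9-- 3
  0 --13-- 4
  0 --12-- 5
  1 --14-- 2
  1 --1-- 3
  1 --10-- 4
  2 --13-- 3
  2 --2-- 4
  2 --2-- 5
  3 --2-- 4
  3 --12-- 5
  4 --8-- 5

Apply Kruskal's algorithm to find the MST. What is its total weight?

Applying Kruskal's algorithm (sort edges by weight, add if no cycle):
  Add (1,3) w=1
  Add (2,5) w=2
  Add (2,4) w=2
  Add (3,4) w=2
  Skip (4,5) w=8 (creates cycle)
  Add (0,3) w=9
  Skip (1,4) w=10 (creates cycle)
  Skip (0,5) w=12 (creates cycle)
  Skip (3,5) w=12 (creates cycle)
  Skip (0,4) w=13 (creates cycle)
  Skip (2,3) w=13 (creates cycle)
  Skip (1,2) w=14 (creates cycle)
MST weight = 16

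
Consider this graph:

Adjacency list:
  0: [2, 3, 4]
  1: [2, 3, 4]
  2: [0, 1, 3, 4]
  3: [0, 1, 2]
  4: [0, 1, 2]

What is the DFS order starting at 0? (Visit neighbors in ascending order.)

DFS from vertex 0 (neighbors processed in ascending order):
Visit order: 0, 2, 1, 3, 4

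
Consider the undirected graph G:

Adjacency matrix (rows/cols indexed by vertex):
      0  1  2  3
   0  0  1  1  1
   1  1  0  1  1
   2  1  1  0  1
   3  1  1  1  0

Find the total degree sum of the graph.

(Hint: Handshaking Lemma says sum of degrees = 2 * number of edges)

Count edges: 6 edges.
By Handshaking Lemma: sum of degrees = 2 * 6 = 12.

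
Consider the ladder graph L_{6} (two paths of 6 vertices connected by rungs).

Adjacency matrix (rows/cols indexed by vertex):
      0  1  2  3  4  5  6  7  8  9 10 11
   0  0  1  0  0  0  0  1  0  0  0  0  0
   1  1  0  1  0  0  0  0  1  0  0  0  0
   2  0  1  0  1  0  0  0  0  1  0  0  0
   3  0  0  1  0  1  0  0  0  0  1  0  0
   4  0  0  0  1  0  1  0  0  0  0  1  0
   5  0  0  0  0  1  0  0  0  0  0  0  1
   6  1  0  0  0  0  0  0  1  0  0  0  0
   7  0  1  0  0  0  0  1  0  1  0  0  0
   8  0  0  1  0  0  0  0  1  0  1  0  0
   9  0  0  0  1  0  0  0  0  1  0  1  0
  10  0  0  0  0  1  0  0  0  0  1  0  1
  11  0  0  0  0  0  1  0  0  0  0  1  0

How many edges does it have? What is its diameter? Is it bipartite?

Ladder graph L_{6}: 6 rungs + 2 * (6-1) path edges = 6 + 10 = 16 edges.
Diameter = 6.
Ladder graphs are bipartite (alternating coloring along each path).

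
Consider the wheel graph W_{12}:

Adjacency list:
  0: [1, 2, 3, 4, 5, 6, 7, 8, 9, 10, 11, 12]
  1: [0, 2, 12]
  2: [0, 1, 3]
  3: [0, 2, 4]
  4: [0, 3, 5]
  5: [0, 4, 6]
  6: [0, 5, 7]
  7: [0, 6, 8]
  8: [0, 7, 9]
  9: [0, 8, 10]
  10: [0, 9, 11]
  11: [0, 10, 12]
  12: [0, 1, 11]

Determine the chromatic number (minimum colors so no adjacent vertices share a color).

W_{12} = C_{12} plus a hub adjacent to every cycle vertex.
The outer cycle needs 2 colors (even cycle); the hub is adjacent to all of them so needs a fresh color.
Chromatic number = 2 + 1 = 3.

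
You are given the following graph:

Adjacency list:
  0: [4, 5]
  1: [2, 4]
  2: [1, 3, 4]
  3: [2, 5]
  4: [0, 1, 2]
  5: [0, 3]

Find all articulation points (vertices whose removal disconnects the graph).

No articulation points. The graph is biconnected.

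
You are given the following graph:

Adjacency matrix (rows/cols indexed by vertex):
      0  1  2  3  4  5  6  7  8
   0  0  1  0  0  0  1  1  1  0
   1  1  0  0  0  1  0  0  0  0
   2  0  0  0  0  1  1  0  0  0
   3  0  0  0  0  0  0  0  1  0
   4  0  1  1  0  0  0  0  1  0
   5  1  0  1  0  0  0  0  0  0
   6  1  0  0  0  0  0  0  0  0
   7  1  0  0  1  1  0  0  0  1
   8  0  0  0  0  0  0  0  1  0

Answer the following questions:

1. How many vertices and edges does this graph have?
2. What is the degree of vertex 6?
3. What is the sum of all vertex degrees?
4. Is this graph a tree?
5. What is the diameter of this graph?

Count: 9 vertices, 10 edges.
Vertex 6 has neighbors [0], degree = 1.
Handshaking lemma: 2 * 10 = 20.
A tree on 9 vertices has 8 edges. This graph has 10 edges (2 extra). Not a tree.
Diameter (longest shortest path) = 3.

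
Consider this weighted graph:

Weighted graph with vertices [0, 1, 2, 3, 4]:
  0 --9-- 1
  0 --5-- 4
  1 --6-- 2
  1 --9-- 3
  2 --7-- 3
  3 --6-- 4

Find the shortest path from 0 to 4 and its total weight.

Using Dijkstra's algorithm from vertex 0:
Shortest path: 0 -> 4
Total weight: 5 = 5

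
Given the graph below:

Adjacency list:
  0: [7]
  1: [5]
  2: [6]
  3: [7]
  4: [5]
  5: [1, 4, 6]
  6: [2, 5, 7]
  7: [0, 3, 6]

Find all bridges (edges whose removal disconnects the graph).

A bridge is an edge whose removal increases the number of connected components.
Bridges found: (0,7), (1,5), (2,6), (3,7), (4,5), (5,6), (6,7)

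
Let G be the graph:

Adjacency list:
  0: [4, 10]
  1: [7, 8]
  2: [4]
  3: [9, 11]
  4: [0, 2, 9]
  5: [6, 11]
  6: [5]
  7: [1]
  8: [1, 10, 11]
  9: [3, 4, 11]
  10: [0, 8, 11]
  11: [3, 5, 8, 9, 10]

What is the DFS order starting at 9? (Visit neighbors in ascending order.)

DFS from vertex 9 (neighbors processed in ascending order):
Visit order: 9, 3, 11, 5, 6, 8, 1, 7, 10, 0, 4, 2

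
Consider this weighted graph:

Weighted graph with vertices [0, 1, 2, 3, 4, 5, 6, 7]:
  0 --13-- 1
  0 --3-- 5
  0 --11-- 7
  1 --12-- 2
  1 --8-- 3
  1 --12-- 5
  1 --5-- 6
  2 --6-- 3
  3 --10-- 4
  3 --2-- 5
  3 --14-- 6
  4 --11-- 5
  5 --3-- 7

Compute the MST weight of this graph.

Applying Kruskal's algorithm (sort edges by weight, add if no cycle):
  Add (3,5) w=2
  Add (0,5) w=3
  Add (5,7) w=3
  Add (1,6) w=5
  Add (2,3) w=6
  Add (1,3) w=8
  Add (3,4) w=10
  Skip (0,7) w=11 (creates cycle)
  Skip (4,5) w=11 (creates cycle)
  Skip (1,5) w=12 (creates cycle)
  Skip (1,2) w=12 (creates cycle)
  Skip (0,1) w=13 (creates cycle)
  Skip (3,6) w=14 (creates cycle)
MST weight = 37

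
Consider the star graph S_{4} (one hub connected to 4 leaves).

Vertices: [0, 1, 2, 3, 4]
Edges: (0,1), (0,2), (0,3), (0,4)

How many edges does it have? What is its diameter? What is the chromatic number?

Star graph S_{4}: the hub connects to all 4 leaves.
Edges = 4.
Diameter = 2 (any leaf to hub is 1, leaf to leaf through hub is 2).
Star graphs are bipartite (hub vs leaves), so chromatic number = 2.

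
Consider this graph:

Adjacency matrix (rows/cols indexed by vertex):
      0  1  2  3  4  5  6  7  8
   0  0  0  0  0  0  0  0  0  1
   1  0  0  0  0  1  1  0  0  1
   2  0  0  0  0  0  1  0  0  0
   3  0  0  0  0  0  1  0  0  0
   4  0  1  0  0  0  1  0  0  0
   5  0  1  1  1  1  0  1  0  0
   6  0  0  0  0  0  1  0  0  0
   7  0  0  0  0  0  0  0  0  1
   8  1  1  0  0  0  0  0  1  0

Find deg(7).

Vertex 7 has neighbors [8], so deg(7) = 1.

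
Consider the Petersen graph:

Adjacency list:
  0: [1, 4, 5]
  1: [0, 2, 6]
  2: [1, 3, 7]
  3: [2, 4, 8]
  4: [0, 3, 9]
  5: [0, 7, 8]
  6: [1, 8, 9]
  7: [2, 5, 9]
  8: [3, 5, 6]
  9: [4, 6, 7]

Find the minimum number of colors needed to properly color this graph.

The Petersen graph contains odd cycles (e.g. the outer 5-cycle), so chi >= 3.
A proper 3-coloring exists (it is a well-known 3-chromatic graph).
Chromatic number = 3.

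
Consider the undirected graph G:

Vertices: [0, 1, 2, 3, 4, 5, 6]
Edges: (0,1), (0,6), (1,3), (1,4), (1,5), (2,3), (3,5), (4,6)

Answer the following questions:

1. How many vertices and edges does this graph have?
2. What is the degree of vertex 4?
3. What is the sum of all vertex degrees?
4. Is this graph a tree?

Count: 7 vertices, 8 edges.
Vertex 4 has neighbors [1, 6], degree = 2.
Handshaking lemma: 2 * 8 = 16.
A tree on 7 vertices has 6 edges. This graph has 8 edges (2 extra). Not a tree.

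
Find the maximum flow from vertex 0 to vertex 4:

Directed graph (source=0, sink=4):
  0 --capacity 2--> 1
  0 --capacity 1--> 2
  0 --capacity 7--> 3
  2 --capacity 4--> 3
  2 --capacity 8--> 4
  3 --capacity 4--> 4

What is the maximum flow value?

Computing max flow:
  Flow on (0->2): 1/1
  Flow on (0->3): 4/7
  Flow on (2->4): 1/8
  Flow on (3->4): 4/4
Maximum flow = 5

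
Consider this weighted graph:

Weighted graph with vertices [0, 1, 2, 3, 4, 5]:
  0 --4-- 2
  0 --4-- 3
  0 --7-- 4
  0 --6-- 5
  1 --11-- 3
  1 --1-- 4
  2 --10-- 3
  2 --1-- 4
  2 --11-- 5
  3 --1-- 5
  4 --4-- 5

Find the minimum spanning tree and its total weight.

Applying Kruskal's algorithm (sort edges by weight, add if no cycle):
  Add (1,4) w=1
  Add (2,4) w=1
  Add (3,5) w=1
  Add (0,2) w=4
  Add (0,3) w=4
  Skip (4,5) w=4 (creates cycle)
  Skip (0,5) w=6 (creates cycle)
  Skip (0,4) w=7 (creates cycle)
  Skip (2,3) w=10 (creates cycle)
  Skip (1,3) w=11 (creates cycle)
  Skip (2,5) w=11 (creates cycle)
MST weight = 11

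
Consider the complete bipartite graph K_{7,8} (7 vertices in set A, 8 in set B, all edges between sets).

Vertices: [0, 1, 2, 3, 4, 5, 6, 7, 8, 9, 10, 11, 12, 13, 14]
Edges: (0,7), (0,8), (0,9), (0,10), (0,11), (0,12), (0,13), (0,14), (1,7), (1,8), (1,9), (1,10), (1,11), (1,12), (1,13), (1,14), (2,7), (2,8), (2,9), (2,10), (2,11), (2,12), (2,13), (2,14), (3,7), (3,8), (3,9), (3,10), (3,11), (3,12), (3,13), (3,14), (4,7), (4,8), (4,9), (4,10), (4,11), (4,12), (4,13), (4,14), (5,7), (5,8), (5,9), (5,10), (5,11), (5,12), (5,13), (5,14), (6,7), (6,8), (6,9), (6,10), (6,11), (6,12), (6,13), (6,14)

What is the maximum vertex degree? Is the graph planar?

Set-A vertices have degree 8; set-B vertices have degree 7. Maximum degree = max(7,8) = 8.
K_{7,8} contains K_{3,3} as a subgraph (since both sides have >= 3 vertices); by Kuratowski's theorem it is not planar.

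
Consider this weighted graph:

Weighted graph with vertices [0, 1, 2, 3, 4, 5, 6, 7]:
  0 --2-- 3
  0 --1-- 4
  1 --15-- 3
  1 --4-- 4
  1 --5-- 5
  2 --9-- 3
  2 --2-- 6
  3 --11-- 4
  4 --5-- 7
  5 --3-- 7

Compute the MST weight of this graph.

Applying Kruskal's algorithm (sort edges by weight, add if no cycle):
  Add (0,4) w=1
  Add (0,3) w=2
  Add (2,6) w=2
  Add (5,7) w=3
  Add (1,4) w=4
  Add (1,5) w=5
  Skip (4,7) w=5 (creates cycle)
  Add (2,3) w=9
  Skip (3,4) w=11 (creates cycle)
  Skip (1,3) w=15 (creates cycle)
MST weight = 26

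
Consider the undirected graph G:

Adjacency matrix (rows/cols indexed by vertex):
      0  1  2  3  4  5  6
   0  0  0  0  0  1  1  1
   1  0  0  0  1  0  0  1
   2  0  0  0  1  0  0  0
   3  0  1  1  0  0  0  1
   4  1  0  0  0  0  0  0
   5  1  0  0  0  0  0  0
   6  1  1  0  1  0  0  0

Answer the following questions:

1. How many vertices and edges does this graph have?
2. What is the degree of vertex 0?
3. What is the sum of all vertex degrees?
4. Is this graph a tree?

Count: 7 vertices, 7 edges.
Vertex 0 has neighbors [4, 5, 6], degree = 3.
Handshaking lemma: 2 * 7 = 14.
A tree on 7 vertices has 6 edges. This graph has 7 edges (1 extra). Not a tree.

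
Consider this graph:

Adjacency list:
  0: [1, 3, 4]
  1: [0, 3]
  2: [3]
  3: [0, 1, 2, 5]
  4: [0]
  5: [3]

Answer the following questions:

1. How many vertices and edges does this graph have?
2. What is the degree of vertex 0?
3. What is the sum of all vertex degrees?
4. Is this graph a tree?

Count: 6 vertices, 6 edges.
Vertex 0 has neighbors [1, 3, 4], degree = 3.
Handshaking lemma: 2 * 6 = 12.
A tree on 6 vertices has 5 edges. This graph has 6 edges (1 extra). Not a tree.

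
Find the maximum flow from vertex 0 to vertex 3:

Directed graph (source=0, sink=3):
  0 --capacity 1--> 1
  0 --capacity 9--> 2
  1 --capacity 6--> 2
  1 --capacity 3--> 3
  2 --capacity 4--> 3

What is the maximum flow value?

Computing max flow:
  Flow on (0->1): 1/1
  Flow on (0->2): 4/9
  Flow on (1->3): 1/3
  Flow on (2->3): 4/4
Maximum flow = 5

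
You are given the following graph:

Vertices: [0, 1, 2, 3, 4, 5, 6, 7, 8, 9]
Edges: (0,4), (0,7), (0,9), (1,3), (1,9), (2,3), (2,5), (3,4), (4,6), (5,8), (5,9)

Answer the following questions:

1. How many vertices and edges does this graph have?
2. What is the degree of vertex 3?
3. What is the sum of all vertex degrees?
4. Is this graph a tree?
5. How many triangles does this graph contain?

Count: 10 vertices, 11 edges.
Vertex 3 has neighbors [1, 2, 4], degree = 3.
Handshaking lemma: 2 * 11 = 22.
A tree on 10 vertices has 9 edges. This graph has 11 edges (2 extra). Not a tree.
Number of triangles = 0.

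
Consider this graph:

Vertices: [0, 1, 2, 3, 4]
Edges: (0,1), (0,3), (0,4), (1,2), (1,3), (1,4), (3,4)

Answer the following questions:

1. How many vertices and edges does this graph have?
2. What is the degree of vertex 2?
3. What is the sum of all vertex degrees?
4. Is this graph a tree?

Count: 5 vertices, 7 edges.
Vertex 2 has neighbors [1], degree = 1.
Handshaking lemma: 2 * 7 = 14.
A tree on 5 vertices has 4 edges. This graph has 7 edges (3 extra). Not a tree.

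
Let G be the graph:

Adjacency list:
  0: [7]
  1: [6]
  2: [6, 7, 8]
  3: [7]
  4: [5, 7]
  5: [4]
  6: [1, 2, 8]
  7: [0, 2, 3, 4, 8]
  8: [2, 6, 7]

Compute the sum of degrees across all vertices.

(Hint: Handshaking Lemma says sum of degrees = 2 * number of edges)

Count edges: 10 edges.
By Handshaking Lemma: sum of degrees = 2 * 10 = 20.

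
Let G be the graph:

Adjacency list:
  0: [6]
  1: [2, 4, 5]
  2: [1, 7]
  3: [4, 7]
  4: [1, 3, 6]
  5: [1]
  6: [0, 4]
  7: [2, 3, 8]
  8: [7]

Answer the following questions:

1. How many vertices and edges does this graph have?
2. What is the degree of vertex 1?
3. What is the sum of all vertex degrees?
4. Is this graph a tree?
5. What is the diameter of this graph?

Count: 9 vertices, 9 edges.
Vertex 1 has neighbors [2, 4, 5], degree = 3.
Handshaking lemma: 2 * 9 = 18.
A tree on 9 vertices has 8 edges. This graph has 9 edges (1 extra). Not a tree.
Diameter (longest shortest path) = 5.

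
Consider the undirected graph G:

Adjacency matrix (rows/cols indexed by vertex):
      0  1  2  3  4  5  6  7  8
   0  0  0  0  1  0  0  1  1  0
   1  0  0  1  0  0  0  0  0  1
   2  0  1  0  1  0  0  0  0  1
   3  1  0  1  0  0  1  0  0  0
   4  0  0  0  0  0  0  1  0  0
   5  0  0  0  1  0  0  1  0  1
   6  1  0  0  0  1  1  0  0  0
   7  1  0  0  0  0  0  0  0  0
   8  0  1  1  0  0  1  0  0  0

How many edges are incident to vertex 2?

Vertex 2 has neighbors [1, 3, 8], so deg(2) = 3.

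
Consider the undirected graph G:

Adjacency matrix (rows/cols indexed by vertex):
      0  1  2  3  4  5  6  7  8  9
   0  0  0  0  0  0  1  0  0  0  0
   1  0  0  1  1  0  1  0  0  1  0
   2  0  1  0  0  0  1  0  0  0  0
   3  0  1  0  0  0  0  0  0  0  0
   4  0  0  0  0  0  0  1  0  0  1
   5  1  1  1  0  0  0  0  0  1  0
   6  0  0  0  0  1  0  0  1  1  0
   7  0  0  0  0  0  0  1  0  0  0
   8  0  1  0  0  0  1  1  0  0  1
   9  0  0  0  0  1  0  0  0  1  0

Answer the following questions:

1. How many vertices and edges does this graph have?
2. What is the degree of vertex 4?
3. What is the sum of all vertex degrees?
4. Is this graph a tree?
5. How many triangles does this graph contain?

Count: 10 vertices, 12 edges.
Vertex 4 has neighbors [6, 9], degree = 2.
Handshaking lemma: 2 * 12 = 24.
A tree on 10 vertices has 9 edges. This graph has 12 edges (3 extra). Not a tree.
Number of triangles = 2.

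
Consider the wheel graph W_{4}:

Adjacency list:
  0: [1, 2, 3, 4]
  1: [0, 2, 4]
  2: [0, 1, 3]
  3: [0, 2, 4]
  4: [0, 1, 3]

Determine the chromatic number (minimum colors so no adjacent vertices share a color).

W_{4} = C_{4} plus a hub adjacent to every cycle vertex.
The outer cycle needs 2 colors (even cycle); the hub is adjacent to all of them so needs a fresh color.
Chromatic number = 2 + 1 = 3.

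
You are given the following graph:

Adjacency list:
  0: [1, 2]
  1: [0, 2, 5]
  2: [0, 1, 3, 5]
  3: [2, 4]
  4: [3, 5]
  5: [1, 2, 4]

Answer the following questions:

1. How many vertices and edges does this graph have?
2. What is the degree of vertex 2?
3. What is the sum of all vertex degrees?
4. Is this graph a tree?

Count: 6 vertices, 8 edges.
Vertex 2 has neighbors [0, 1, 3, 5], degree = 4.
Handshaking lemma: 2 * 8 = 16.
A tree on 6 vertices has 5 edges. This graph has 8 edges (3 extra). Not a tree.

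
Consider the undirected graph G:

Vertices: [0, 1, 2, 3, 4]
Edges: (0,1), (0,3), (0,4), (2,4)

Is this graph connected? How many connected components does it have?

Checking connectivity: the graph has 1 connected component(s).
All vertices are reachable from each other. The graph IS connected.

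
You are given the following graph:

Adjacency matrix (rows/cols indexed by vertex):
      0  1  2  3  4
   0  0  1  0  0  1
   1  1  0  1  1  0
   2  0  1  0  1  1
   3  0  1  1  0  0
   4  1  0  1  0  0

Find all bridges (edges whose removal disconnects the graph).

No bridges found. The graph is 2-edge-connected (no single edge removal disconnects it).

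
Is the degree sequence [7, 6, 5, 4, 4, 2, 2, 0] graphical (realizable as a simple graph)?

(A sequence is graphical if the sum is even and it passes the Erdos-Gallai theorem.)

Sum of degrees = 30. Sum is even but fails Erdos-Gallai. The sequence is NOT graphical.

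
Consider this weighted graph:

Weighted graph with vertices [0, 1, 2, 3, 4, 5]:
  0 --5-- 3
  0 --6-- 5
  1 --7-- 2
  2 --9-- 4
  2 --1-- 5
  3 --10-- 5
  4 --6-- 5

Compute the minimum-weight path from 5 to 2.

Using Dijkstra's algorithm from vertex 5:
Shortest path: 5 -> 2
Total weight: 1 = 1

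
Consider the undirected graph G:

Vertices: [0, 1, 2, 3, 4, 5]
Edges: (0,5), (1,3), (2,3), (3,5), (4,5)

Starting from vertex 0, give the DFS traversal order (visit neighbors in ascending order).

DFS from vertex 0 (neighbors processed in ascending order):
Visit order: 0, 5, 3, 1, 2, 4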